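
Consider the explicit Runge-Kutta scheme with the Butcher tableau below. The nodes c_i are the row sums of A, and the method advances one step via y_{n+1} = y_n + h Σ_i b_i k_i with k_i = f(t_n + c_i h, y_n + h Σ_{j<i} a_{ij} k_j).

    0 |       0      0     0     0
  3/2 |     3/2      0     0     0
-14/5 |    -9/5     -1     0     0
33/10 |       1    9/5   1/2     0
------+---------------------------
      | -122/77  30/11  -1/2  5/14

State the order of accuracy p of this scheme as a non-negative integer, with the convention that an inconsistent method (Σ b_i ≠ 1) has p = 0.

1

b = (-122/77, 30/11, -1/2, 5/14)
c = (0, 3/2, -14/5, 33/10)
Ac = (0, 0, -3/2, 13/10)
Σ b_i: (-122/77)·1 + 30/11·1 + (-1/2)·1 + 5/14·1 = 1 ✓
b·c: 30/11·3/2 + (-1/2)·(-14/5) + 5/14·33/10 = 10271/1540 ≠ 1/2 ⇒ order 1.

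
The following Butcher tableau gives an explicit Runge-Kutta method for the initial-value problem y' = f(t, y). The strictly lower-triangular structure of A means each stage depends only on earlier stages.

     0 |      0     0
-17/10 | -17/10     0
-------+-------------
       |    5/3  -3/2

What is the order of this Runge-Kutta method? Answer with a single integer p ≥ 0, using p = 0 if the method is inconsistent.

b = (5/3, -3/2)
c = (0, -17/10)
Σ b_i: 5/3·1 + (-3/2)·1 = 1/6 ≠ 1 ⇒ order 0.

0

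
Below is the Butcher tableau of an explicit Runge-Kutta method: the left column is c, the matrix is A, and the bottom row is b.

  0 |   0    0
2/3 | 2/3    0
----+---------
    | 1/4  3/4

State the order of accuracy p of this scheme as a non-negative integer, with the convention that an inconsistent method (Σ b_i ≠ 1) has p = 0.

b = (1/4, 3/4)
c = (0, 2/3)
Σ b_i: 1/4·1 + 3/4·1 = 1 ✓
b·c: 3/4·2/3 = 1/2 ✓; 2 stages ⇒ order 2.

2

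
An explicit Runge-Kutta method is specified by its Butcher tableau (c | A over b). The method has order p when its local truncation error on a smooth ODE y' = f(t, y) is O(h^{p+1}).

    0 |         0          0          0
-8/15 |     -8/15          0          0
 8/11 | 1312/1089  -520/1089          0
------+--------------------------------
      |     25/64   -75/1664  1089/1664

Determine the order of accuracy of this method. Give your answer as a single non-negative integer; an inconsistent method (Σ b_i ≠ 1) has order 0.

b = (25/64, -75/1664, 1089/1664)
c = (0, -8/15, 8/11)
Ac = (0, 0, 832/3267)
Σ b_i: 25/64·1 + (-75/1664)·1 + 1089/1664·1 = 1 ✓
b·c: (-75/1664)·(-8/15) + 1089/1664·8/11 = 1/2 ✓
b·c²: (-75/1664)·64/225 + 1089/1664·64/121 = 1/3 ✓
b·Ac: 1089/1664·832/3267 = 1/6 ✓; 3 stages ⇒ order 3.

3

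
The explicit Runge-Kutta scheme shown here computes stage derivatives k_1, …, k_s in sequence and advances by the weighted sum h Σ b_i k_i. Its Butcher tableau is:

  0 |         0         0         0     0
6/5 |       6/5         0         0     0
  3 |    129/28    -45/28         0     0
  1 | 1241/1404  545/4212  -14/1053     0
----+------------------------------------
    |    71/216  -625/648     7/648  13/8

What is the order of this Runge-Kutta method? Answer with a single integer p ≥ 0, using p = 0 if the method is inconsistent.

4

b = (71/216, -625/648, 7/648, 13/8)
c = (0, 6/5, 3, 1)
Ac = (0, 0, -27/14, 3/26)
Σ b_i: 71/216·1 + (-625/648)·1 + 7/648·1 + 13/8·1 = 1 ✓
b·c: (-625/648)·6/5 + 7/648·3 + 13/8·1 = 1/2 ✓
b·c²: (-625/648)·36/25 + 7/648·9 + 13/8·1 = 1/3 ✓
b·Ac: 7/648·(-27/14) + 13/8·3/26 = 1/6 ✓
b·c³: (-625/648)·216/125 + 7/648·27 + 13/8·1 = 1/4 ✓
b·(c∘Ac): 7/648·(-81/14) + 13/8·3/26 = 1/8 ✓
b·Ac²: 7/648·(-81/35) + 13/8·1/15 = 1/12 ✓
b·A²c: 13/8·1/39 = 1/24 ✓; 4 stages ⇒ order 4.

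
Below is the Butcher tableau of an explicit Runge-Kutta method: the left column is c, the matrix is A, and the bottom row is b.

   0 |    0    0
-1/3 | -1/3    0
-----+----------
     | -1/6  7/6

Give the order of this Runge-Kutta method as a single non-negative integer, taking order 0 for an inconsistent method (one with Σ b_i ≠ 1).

1

b = (-1/6, 7/6)
c = (0, -1/3)
Σ b_i: (-1/6)·1 + 7/6·1 = 1 ✓
b·c: 7/6·(-1/3) = -7/18 ≠ 1/2 ⇒ order 1.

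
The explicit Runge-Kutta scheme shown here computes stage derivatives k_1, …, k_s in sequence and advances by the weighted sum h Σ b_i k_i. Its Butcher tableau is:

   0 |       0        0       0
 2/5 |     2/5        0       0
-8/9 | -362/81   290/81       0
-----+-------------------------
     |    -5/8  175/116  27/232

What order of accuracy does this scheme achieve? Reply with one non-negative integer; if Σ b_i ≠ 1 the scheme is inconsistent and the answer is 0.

b = (-5/8, 175/116, 27/232)
c = (0, 2/5, -8/9)
Ac = (0, 0, 116/81)
Σ b_i: (-5/8)·1 + 175/116·1 + 27/232·1 = 1 ✓
b·c: 175/116·2/5 + 27/232·(-8/9) = 1/2 ✓
b·c²: 175/116·4/25 + 27/232·64/81 = 1/3 ✓
b·Ac: 27/232·116/81 = 1/6 ✓; 3 stages ⇒ order 3.

3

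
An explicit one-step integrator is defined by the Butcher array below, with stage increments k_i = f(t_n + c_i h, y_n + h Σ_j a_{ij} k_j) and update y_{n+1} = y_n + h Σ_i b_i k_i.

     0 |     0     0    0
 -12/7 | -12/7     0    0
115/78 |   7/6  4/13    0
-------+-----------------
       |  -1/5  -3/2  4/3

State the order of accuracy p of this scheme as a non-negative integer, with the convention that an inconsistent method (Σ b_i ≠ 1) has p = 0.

b = (-1/5, -3/2, 4/3)
c = (0, -12/7, 115/78)
Ac = (0, 0, -48/91)
Σ b_i: (-1/5)·1 + (-3/2)·1 + 4/3·1 = -11/30 ≠ 1 ⇒ order 0.

0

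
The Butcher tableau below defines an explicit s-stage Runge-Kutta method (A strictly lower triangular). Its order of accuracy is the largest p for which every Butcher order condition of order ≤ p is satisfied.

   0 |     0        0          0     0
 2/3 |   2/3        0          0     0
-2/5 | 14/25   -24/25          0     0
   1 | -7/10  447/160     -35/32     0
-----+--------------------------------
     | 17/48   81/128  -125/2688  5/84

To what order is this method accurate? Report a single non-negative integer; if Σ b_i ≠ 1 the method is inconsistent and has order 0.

4

b = (17/48, 81/128, -125/2688, 5/84)
c = (0, 2/3, -2/5, 1)
Ac = (0, 0, -16/25, 23/10)
Σ b_i: 17/48·1 + 81/128·1 + (-125/2688)·1 + 5/84·1 = 1 ✓
b·c: 81/128·2/3 + (-125/2688)·(-2/5) + 5/84·1 = 1/2 ✓
b·c²: 81/128·4/9 + (-125/2688)·4/25 + 5/84·1 = 1/3 ✓
b·Ac: (-125/2688)·(-16/25) + 5/84·23/10 = 1/6 ✓
b·c³: 81/128·8/27 + (-125/2688)·(-8/125) + 5/84·1 = 1/4 ✓
b·(c∘Ac): (-125/2688)·32/125 + 5/84·23/10 = 1/8 ✓
b·Ac²: (-125/2688)·(-32/75) + 5/84·16/15 = 1/12 ✓
b·A²c: 5/84·7/10 = 1/24 ✓; 4 stages ⇒ order 4.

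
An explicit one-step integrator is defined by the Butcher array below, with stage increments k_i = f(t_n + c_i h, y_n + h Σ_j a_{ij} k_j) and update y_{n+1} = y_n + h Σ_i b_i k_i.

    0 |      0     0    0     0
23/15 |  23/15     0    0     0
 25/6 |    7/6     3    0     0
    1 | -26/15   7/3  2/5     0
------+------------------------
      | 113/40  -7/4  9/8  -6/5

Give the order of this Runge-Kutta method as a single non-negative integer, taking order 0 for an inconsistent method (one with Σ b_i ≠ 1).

1

b = (113/40, -7/4, 9/8, -6/5)
c = (0, 23/15, 25/6, 1)
Ac = (0, 0, 23/5, 236/45)
Σ b_i: 113/40·1 + (-7/4)·1 + 9/8·1 + (-6/5)·1 = 1 ✓
b·c: (-7/4)·23/15 + 9/8·25/6 + (-6/5)·1 = 193/240 ≠ 1/2 ⇒ order 1.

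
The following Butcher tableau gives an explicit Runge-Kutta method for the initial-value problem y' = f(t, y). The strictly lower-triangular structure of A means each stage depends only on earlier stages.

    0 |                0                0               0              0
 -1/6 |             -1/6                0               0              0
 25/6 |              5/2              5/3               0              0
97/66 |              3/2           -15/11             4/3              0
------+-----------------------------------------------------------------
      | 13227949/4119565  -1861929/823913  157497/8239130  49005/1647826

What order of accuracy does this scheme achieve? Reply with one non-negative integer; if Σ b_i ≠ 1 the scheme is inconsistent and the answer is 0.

b = (13227949/4119565, -1861929/823913, 157497/8239130, 49005/1647826)
c = (0, -1/6, 25/6, 97/66)
Ac = (0, 0, -5/18, 1145/198)
Σ b_i: 13227949/4119565·1 + (-1861929/823913)·1 + 157497/8239130·1 + 49005/1647826·1 = 1 ✓
b·c: (-1861929/823913)·(-1/6) + 157497/8239130·25/6 + 49005/1647826·97/66 = 1/2 ✓
b·c²: (-1861929/823913)·1/36 + 157497/8239130·625/36 + 49005/1647826·9409/4356 = 1/3 ✓
b·Ac: 157497/8239130·(-5/18) + 49005/1647826·1145/198 = 1/6 ✓
b·c³: (-1861929/823913)·(-1/216) + 157497/8239130·15625/216 + 49005/1647826·912673/287496 = 970759063/652539096 ≠ 1/4 ⇒ order 3.
b·(c∘Ac): 157497/8239130·(-125/108) + 49005/1647826·111065/13068 = 3420325/14830434 ≠ 1/8
b·Ac²: 157497/8239130·5/108 + 49005/1647826·27455/1188 = 20411587/29660868 ≠ 1/12
b·A²c: 49005/1647826·(-10/27) = -9075/823913 ≠ 1/24

3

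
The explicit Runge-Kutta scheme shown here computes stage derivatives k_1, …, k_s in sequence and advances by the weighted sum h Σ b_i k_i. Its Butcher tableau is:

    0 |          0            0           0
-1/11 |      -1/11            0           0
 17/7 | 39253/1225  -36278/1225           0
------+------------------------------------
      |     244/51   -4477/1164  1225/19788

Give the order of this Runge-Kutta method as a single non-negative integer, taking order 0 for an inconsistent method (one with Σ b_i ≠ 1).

3

b = (244/51, -4477/1164, 1225/19788)
c = (0, -1/11, 17/7)
Ac = (0, 0, 3298/1225)
Σ b_i: 244/51·1 + (-4477/1164)·1 + 1225/19788·1 = 1 ✓
b·c: (-4477/1164)·(-1/11) + 1225/19788·17/7 = 1/2 ✓
b·c²: (-4477/1164)·1/121 + 1225/19788·289/49 = 1/3 ✓
b·Ac: 1225/19788·3298/1225 = 1/6 ✓; 3 stages ⇒ order 3.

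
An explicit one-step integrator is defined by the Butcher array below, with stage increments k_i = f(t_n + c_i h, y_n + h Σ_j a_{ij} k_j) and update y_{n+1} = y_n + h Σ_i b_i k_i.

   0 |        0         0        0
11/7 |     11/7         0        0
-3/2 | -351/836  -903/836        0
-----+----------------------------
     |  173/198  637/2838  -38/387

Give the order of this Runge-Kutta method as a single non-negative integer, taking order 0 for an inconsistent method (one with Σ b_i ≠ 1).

3

b = (173/198, 637/2838, -38/387)
c = (0, 11/7, -3/2)
Ac = (0, 0, -129/76)
Σ b_i: 173/198·1 + 637/2838·1 + (-38/387)·1 = 1 ✓
b·c: 637/2838·11/7 + (-38/387)·(-3/2) = 1/2 ✓
b·c²: 637/2838·121/49 + (-38/387)·9/4 = 1/3 ✓
b·Ac: (-38/387)·(-129/76) = 1/6 ✓; 3 stages ⇒ order 3.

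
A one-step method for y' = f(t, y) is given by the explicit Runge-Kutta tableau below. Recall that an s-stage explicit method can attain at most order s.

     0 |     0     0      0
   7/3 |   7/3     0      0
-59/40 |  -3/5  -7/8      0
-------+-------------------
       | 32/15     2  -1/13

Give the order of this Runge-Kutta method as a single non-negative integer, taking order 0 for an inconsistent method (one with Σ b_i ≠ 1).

0

b = (32/15, 2, -1/13)
c = (0, 7/3, -59/40)
Ac = (0, 0, -49/24)
Σ b_i: 32/15·1 + 2·1 + (-1/13)·1 = 791/195 ≠ 1 ⇒ order 0.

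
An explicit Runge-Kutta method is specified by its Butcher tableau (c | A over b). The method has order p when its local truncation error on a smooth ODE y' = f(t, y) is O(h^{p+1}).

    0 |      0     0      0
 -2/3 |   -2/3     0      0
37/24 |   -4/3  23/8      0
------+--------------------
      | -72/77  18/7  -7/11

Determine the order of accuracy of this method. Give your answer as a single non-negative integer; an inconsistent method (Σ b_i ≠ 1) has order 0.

1

b = (-72/77, 18/7, -7/11)
c = (0, -2/3, 37/24)
Ac = (0, 0, -23/12)
Σ b_i: (-72/77)·1 + 18/7·1 + (-7/11)·1 = 1 ✓
b·c: 18/7·(-2/3) + (-7/11)·37/24 = -4981/1848 ≠ 1/2 ⇒ order 1.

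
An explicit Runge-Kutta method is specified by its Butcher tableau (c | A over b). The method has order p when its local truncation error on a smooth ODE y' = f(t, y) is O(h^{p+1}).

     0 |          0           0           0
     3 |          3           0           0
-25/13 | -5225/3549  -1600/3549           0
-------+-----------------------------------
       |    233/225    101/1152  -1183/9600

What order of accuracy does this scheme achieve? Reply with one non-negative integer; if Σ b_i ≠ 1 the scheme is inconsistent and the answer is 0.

3

b = (233/225, 101/1152, -1183/9600)
c = (0, 3, -25/13)
Ac = (0, 0, -1600/1183)
Σ b_i: 233/225·1 + 101/1152·1 + (-1183/9600)·1 = 1 ✓
b·c: 101/1152·3 + (-1183/9600)·(-25/13) = 1/2 ✓
b·c²: 101/1152·9 + (-1183/9600)·625/169 = 1/3 ✓
b·Ac: (-1183/9600)·(-1600/1183) = 1/6 ✓; 3 stages ⇒ order 3.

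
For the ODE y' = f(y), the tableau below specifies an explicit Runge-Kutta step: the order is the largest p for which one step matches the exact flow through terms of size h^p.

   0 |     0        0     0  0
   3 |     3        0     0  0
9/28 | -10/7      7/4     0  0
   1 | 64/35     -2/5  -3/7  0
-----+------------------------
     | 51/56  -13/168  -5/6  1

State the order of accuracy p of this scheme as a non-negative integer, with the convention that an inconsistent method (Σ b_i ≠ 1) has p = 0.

2

b = (51/56, -13/168, -5/6, 1)
c = (0, 3, 9/28, 1)
Ac = (0, 0, 21/4, -1311/980)
Σ b_i: 51/56·1 + (-13/168)·1 + (-5/6)·1 + 1·1 = 1 ✓
b·c: (-13/168)·3 + (-5/6)·9/28 + 1·1 = 1/2 ✓
b·c²: (-13/168)·9 + (-5/6)·81/784 + 1·1 = 341/1568 ≠ 1/3 ⇒ order 2.
b·Ac: (-5/6)·21/4 + 1·(-1311/980) = -11197/1960 ≠ 1/6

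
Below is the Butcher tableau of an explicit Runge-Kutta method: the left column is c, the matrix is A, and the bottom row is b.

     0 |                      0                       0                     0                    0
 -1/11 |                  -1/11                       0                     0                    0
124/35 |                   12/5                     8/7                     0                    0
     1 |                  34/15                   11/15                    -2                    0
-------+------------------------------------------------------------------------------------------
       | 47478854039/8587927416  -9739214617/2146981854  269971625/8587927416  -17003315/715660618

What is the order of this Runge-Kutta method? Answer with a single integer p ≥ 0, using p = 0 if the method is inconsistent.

3

b = (47478854039/8587927416, -9739214617/2146981854, 269971625/8587927416, -17003315/715660618)
c = (0, -1/11, 124/35, 1)
Ac = (0, 0, -8/77, -751/105)
Σ b_i: 47478854039/8587927416·1 + (-9739214617/2146981854)·1 + 269971625/8587927416·1 + (-17003315/715660618)·1 = 1 ✓
b·c: (-9739214617/2146981854)·(-1/11) + 269971625/8587927416·124/35 + (-17003315/715660618)·1 = 1/2 ✓
b·c²: (-9739214617/2146981854)·1/121 + 269971625/8587927416·15376/1225 + (-17003315/715660618)·1 = 1/3 ✓
b·Ac: 269971625/8587927416·(-8/77) + (-17003315/715660618)·(-751/105) = 1/6 ✓
b·c³: (-9739214617/2146981854)·(-1/1331) + 269971625/8587927416·1906624/42875 + (-17003315/715660618)·1 = 37956815251/27552933793 ≠ 1/4 ⇒ order 3.
b·(c∘Ac): 269971625/8587927416·(-992/2695) + (-17003315/715660618)·(-751/105) = 113333053/715660618 ≠ 1/8
b·Ac²: 269971625/8587927416·8/847 + (-17003315/715660618)·(-1014571/40425) = 493133151689/826588013790 ≠ 1/12
b·A²c: (-17003315/715660618)·16/77 = -19432360/3936133399 ≠ 1/24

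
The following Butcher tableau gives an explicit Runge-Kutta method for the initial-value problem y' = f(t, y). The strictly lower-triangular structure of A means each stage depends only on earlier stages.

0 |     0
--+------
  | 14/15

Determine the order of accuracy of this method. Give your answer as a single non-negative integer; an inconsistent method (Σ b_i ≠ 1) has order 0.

b = (14/15)
c = (0)
Σ b_i: 14/15·1 = 14/15 ≠ 1 ⇒ order 0.

0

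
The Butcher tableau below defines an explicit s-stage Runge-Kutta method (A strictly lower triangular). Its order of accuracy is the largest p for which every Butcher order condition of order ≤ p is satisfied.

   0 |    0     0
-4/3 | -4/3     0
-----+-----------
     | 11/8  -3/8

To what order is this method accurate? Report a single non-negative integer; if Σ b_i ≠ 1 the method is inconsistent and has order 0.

2

b = (11/8, -3/8)
c = (0, -4/3)
Σ b_i: 11/8·1 + (-3/8)·1 = 1 ✓
b·c: (-3/8)·(-4/3) = 1/2 ✓; 2 stages ⇒ order 2.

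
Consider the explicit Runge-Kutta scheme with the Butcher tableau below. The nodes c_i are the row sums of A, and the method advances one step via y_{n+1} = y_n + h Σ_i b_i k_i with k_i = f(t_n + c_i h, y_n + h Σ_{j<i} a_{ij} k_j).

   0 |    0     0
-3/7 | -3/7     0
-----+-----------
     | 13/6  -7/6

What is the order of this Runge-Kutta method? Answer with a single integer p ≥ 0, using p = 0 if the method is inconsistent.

2

b = (13/6, -7/6)
c = (0, -3/7)
Σ b_i: 13/6·1 + (-7/6)·1 = 1 ✓
b·c: (-7/6)·(-3/7) = 1/2 ✓; 2 stages ⇒ order 2.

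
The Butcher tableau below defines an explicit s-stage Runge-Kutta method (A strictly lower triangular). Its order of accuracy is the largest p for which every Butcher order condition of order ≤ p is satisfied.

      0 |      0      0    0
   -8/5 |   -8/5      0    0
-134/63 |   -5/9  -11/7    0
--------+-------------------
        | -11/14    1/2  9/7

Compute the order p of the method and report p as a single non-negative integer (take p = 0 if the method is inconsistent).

b = (-11/14, 1/2, 9/7)
c = (0, -8/5, -134/63)
Ac = (0, 0, 88/35)
Σ b_i: (-11/14)·1 + 1/2·1 + 9/7·1 = 1 ✓
b·c: 1/2·(-8/5) + 9/7·(-134/63) = -866/245 ≠ 1/2 ⇒ order 1.

1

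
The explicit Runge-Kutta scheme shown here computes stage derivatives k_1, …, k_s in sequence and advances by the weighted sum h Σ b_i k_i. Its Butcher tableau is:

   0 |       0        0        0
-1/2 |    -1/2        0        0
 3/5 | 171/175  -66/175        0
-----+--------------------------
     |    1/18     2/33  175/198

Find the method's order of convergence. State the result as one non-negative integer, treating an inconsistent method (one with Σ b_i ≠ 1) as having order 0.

b = (1/18, 2/33, 175/198)
c = (0, -1/2, 3/5)
Ac = (0, 0, 33/175)
Σ b_i: 1/18·1 + 2/33·1 + 175/198·1 = 1 ✓
b·c: 2/33·(-1/2) + 175/198·3/5 = 1/2 ✓
b·c²: 2/33·1/4 + 175/198·9/25 = 1/3 ✓
b·Ac: 175/198·33/175 = 1/6 ✓; 3 stages ⇒ order 3.

3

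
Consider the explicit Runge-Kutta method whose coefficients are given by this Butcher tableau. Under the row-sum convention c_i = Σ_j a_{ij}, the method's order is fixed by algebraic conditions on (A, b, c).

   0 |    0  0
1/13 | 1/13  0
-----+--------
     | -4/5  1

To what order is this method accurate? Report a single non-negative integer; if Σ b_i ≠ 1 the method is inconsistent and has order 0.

b = (-4/5, 1)
c = (0, 1/13)
Σ b_i: (-4/5)·1 + 1·1 = 1/5 ≠ 1 ⇒ order 0.

0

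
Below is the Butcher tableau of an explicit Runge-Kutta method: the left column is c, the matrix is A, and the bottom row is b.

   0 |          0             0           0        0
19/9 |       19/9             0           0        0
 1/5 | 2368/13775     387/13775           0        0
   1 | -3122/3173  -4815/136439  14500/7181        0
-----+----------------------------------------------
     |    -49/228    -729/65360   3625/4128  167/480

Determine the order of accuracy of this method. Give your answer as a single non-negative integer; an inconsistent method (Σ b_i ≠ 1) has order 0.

b = (-49/228, -729/65360, 3625/4128, 167/480)
c = (0, 19/9, 1/5, 1)
Ac = (0, 0, 43/725, 55/167)
Σ b_i: (-49/228)·1 + (-729/65360)·1 + 3625/4128·1 + 167/480·1 = 1 ✓
b·c: (-729/65360)·19/9 + 3625/4128·1/5 + 167/480·1 = 1/2 ✓
b·c²: (-729/65360)·361/81 + 3625/4128·1/25 + 167/480·1 = 1/3 ✓
b·Ac: 3625/4128·43/725 + 167/480·55/167 = 1/6 ✓
b·c³: (-729/65360)·6859/729 + 3625/4128·1/125 + 167/480·1 = 1/4 ✓
b·(c∘Ac): 3625/4128·43/3625 + 167/480·55/167 = 1/8 ✓
b·Ac²: 3625/4128·817/6525 + 167/480·(-115/1503) = 1/12 ✓
b·A²c: 167/480·20/167 = 1/24 ✓; 4 stages ⇒ order 4.

4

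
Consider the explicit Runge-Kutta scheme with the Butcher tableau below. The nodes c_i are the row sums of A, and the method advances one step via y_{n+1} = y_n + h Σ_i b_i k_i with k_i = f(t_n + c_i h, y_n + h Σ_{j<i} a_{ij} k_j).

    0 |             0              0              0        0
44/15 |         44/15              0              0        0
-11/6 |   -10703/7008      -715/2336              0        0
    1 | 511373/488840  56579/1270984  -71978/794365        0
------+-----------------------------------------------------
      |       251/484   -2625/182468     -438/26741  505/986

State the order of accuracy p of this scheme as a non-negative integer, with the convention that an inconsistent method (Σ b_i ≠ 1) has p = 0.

4

b = (251/484, -2625/182468, -438/26741, 505/986)
c = (0, 44/15, -11/6, 1)
Ac = (0, 0, -1573/1752, 899/3030)
Σ b_i: 251/484·1 + (-2625/182468)·1 + (-438/26741)·1 + 505/986·1 = 1 ✓
b·c: (-2625/182468)·44/15 + (-438/26741)·(-11/6) + 505/986·1 = 1/2 ✓
b·c²: (-2625/182468)·1936/225 + (-438/26741)·121/36 + 505/986·1 = 1/3 ✓
b·Ac: (-438/26741)·(-1573/1752) + 505/986·899/3030 = 1/6 ✓
b·c³: (-2625/182468)·85184/3375 + (-438/26741)·(-1331/216) + 505/986·1 = 1/4 ✓
b·(c∘Ac): (-438/26741)·17303/10512 + 505/986·899/3030 = 1/8 ✓
b·Ac²: (-438/26741)·(-17303/6570) + 505/986·1189/15150 = 1/12 ✓
b·A²c: 505/986·493/6060 = 1/24 ✓; 4 stages ⇒ order 4.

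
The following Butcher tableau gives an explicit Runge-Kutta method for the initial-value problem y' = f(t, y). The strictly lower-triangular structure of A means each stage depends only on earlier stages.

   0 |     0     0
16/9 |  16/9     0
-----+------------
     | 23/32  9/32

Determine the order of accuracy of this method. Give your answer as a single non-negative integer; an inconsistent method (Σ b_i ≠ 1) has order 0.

b = (23/32, 9/32)
c = (0, 16/9)
Σ b_i: 23/32·1 + 9/32·1 = 1 ✓
b·c: 9/32·16/9 = 1/2 ✓; 2 stages ⇒ order 2.

2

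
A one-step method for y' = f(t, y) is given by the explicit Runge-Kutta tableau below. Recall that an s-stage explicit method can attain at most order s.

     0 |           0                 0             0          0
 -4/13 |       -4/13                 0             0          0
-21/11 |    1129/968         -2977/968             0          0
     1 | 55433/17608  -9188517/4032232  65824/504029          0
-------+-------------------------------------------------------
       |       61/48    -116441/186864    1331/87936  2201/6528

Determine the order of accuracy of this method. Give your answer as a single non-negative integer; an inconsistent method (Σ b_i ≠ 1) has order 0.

4

b = (61/48, -116441/186864, 1331/87936, 2201/6528)
c = (0, -4/13, -21/11, 1)
Ac = (0, 0, 229/242, 1989/4402)
Σ b_i: 61/48·1 + (-116441/186864)·1 + 1331/87936·1 + 2201/6528·1 = 1 ✓
b·c: (-116441/186864)·(-4/13) + 1331/87936·(-21/11) + 2201/6528·1 = 1/2 ✓
b·c²: (-116441/186864)·16/169 + 1331/87936·441/121 + 2201/6528·1 = 1/3 ✓
b·Ac: 1331/87936·229/242 + 2201/6528·1989/4402 = 1/6 ✓
b·c³: (-116441/186864)·(-64/2197) + 1331/87936·(-9261/1331) + 2201/6528·1 = 1/4 ✓
b·(c∘Ac): 1331/87936·(-4809/2662) + 2201/6528·1989/4402 = 1/8 ✓
b·Ac²: 1331/87936·(-458/1573) + 2201/6528·7446/28613 = 1/12 ✓
b·A²c: 2201/6528·272/2201 = 1/24 ✓; 4 stages ⇒ order 4.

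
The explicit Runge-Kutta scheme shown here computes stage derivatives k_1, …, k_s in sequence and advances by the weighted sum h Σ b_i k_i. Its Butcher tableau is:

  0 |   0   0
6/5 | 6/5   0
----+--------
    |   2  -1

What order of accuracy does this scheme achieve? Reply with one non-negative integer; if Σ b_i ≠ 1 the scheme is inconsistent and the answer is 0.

b = (2, -1)
c = (0, 6/5)
Σ b_i: 2·1 + (-1)·1 = 1 ✓
b·c: (-1)·6/5 = -6/5 ≠ 1/2 ⇒ order 1.

1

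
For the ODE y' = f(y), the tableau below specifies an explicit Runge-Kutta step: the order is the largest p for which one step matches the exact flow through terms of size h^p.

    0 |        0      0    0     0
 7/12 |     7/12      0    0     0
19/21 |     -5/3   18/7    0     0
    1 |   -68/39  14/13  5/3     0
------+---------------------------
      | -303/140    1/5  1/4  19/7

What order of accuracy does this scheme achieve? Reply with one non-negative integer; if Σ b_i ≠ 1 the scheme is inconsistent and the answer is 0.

b = (-303/140, 1/5, 1/4, 19/7)
c = (0, 7/12, 19/21, 1)
Ac = (0, 0, 3/2, 3499/1638)
Σ b_i: (-303/140)·1 + 1/5·1 + 1/4·1 + 19/7·1 = 1 ✓
b·c: 1/5·7/12 + 1/4·19/21 + 19/7·1 = 107/35 ≠ 1/2 ⇒ order 1.

1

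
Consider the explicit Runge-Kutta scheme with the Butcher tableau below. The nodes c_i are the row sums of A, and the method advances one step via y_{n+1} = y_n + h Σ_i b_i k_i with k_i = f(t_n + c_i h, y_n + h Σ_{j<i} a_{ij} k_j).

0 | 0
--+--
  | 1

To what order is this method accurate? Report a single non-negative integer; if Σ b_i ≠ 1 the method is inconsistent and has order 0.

b = (1)
c = (0)
Σ b_i: 1·1 = 1 ✓; 1 stage ⇒ order 1.

1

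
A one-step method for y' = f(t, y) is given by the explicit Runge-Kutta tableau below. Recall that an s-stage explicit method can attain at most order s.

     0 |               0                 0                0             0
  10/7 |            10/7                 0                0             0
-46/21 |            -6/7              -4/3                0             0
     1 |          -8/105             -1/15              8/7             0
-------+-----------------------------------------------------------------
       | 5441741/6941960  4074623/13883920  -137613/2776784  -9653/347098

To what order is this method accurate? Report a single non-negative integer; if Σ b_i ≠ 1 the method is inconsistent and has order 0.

b = (5441741/6941960, 4074623/13883920, -137613/2776784, -9653/347098)
c = (0, 10/7, -46/21, 1)
Ac = (0, 0, -40/21, -382/147)
Σ b_i: 5441741/6941960·1 + 4074623/13883920·1 + (-137613/2776784)·1 + (-9653/347098)·1 = 1 ✓
b·c: 4074623/13883920·10/7 + (-137613/2776784)·(-46/21) + (-9653/347098)·1 = 1/2 ✓
b·c²: 4074623/13883920·100/49 + (-137613/2776784)·2116/441 + (-9653/347098)·1 = 1/3 ✓
b·Ac: (-137613/2776784)·(-40/21) + (-9653/347098)·(-382/147) = 1/6 ✓
b·c³: 4074623/13883920·1000/343 + (-137613/2776784)·(-97336/9261) + (-9653/347098)·1 = 206443403/153070218 ≠ 1/4 ⇒ order 3.
b·(c∘Ac): (-137613/2776784)·1840/441 + (-9653/347098)·(-382/147) = -163402/1214843 ≠ 1/8
b·Ac²: (-137613/2776784)·(-400/147) + (-9653/347098)·16508/3087 = -21659/1561941 ≠ 1/12
b·A²c: (-9653/347098)·(-320/147) = 31520/520647 ≠ 1/24

3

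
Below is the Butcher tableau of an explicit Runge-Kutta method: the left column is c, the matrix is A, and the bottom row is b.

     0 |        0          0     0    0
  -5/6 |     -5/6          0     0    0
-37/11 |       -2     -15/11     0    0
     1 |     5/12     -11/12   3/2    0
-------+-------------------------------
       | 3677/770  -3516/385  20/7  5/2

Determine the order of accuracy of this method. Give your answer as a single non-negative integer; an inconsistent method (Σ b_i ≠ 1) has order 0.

2

b = (3677/770, -3516/385, 20/7, 5/2)
c = (0, -5/6, -37/11, 1)
Ac = (0, 0, 25/22, -3391/792)
Σ b_i: 3677/770·1 + (-3516/385)·1 + 20/7·1 + 5/2·1 = 1 ✓
b·c: (-3516/385)·(-5/6) + 20/7·(-37/11) + 5/2·1 = 1/2 ✓
b·c²: (-3516/385)·25/36 + 20/7·1369/121 + 5/2·1 = 144755/5082 ≠ 1/3 ⇒ order 2.
b·Ac: 20/7·25/22 + 5/2·(-3391/792) = -82685/11088 ≠ 1/6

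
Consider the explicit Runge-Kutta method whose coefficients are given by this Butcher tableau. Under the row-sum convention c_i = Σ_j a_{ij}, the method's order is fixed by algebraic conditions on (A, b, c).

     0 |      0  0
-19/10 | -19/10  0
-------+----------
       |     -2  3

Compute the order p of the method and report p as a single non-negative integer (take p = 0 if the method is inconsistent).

b = (-2, 3)
c = (0, -19/10)
Σ b_i: (-2)·1 + 3·1 = 1 ✓
b·c: 3·(-19/10) = -57/10 ≠ 1/2 ⇒ order 1.

1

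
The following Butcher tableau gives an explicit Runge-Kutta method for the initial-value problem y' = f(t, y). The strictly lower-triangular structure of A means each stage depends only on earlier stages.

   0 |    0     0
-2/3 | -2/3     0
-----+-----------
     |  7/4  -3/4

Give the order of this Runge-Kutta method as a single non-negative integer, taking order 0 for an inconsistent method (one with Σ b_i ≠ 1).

b = (7/4, -3/4)
c = (0, -2/3)
Σ b_i: 7/4·1 + (-3/4)·1 = 1 ✓
b·c: (-3/4)·(-2/3) = 1/2 ✓; 2 stages ⇒ order 2.

2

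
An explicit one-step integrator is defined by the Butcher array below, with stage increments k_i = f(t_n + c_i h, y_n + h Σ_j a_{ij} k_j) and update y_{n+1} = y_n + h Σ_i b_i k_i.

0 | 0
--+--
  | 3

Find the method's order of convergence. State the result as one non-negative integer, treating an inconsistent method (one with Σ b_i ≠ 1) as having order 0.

0

b = (3)
c = (0)
Σ b_i: 3·1 = 3 ≠ 1 ⇒ order 0.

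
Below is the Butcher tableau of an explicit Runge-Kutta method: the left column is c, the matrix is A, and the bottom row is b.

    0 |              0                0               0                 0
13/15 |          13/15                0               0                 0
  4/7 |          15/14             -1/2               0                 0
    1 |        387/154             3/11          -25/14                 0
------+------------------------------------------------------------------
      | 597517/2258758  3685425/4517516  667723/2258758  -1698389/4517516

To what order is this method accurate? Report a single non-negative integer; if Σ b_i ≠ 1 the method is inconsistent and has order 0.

b = (597517/2258758, 3685425/4517516, 667723/2258758, -1698389/4517516)
c = (0, 13/15, 4/7, 1)
Ac = (0, 0, -13/30, -2113/2695)
Σ b_i: 597517/2258758·1 + 3685425/4517516·1 + 667723/2258758·1 + (-1698389/4517516)·1 = 1 ✓
b·c: 3685425/4517516·13/15 + 667723/2258758·4/7 + (-1698389/4517516)·1 = 1/2 ✓
b·c²: 3685425/4517516·169/225 + 667723/2258758·16/49 + (-1698389/4517516)·1 = 1/3 ✓
b·Ac: 667723/2258758·(-13/30) + (-1698389/4517516)·(-2113/2695) = 1/6 ✓
b·c³: 3685425/4517516·2197/3375 + 667723/2258758·64/343 + (-1698389/4517516)·1 = 149603833/711508770 ≠ 1/4 ⇒ order 3.
b·(c∘Ac): 667723/2258758·(-26/105) + (-1698389/4517516)·(-2113/2695) = 15013961/67762740 ≠ 1/8
b·Ac²: 667723/2258758·(-169/450) + (-1698389/4517516)·(-107033/282975) = 11093332/355754385 ≠ 1/12
b·A²c: (-1698389/4517516)·65/84 = -15770755/54210192 ≠ 1/24

3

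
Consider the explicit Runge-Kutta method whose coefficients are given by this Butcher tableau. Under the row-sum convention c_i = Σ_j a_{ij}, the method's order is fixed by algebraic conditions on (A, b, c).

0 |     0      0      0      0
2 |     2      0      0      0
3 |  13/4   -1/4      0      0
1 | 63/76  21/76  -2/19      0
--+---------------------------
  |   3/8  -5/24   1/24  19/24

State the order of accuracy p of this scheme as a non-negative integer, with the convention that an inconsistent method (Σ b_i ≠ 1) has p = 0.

4

b = (3/8, -5/24, 1/24, 19/24)
c = (0, 2, 3, 1)
Ac = (0, 0, -1/2, 9/38)
Σ b_i: 3/8·1 + (-5/24)·1 + 1/24·1 + 19/24·1 = 1 ✓
b·c: (-5/24)·2 + 1/24·3 + 19/24·1 = 1/2 ✓
b·c²: (-5/24)·4 + 1/24·9 + 19/24·1 = 1/3 ✓
b·Ac: 1/24·(-1/2) + 19/24·9/38 = 1/6 ✓
b·c³: (-5/24)·8 + 1/24·27 + 19/24·1 = 1/4 ✓
b·(c∘Ac): 1/24·(-3/2) + 19/24·9/38 = 1/8 ✓
b·Ac²: 1/24·(-1) + 19/24·3/19 = 1/12 ✓
b·A²c: 19/24·1/19 = 1/24 ✓; 4 stages ⇒ order 4.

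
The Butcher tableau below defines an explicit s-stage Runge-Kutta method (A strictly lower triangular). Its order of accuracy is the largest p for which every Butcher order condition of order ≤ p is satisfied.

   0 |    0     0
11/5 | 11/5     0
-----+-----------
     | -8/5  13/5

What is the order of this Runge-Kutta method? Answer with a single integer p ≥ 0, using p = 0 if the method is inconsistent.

b = (-8/5, 13/5)
c = (0, 11/5)
Σ b_i: (-8/5)·1 + 13/5·1 = 1 ✓
b·c: 13/5·11/5 = 143/25 ≠ 1/2 ⇒ order 1.

1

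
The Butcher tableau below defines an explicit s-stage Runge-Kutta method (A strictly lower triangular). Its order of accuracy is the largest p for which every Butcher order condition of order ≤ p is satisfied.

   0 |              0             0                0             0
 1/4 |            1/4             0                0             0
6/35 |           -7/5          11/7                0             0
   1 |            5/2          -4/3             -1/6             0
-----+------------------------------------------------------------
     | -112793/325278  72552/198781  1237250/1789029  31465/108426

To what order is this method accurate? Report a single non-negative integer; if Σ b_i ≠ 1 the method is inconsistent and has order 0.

3

b = (-112793/325278, 72552/198781, 1237250/1789029, 31465/108426)
c = (0, 1/4, 6/35, 1)
Ac = (0, 0, 11/28, -38/105)
Σ b_i: (-112793/325278)·1 + 72552/198781·1 + 1237250/1789029·1 + 31465/108426·1 = 1 ✓
b·c: 72552/198781·1/4 + 1237250/1789029·6/35 + 31465/108426·1 = 1/2 ✓
b·c²: 72552/198781·1/16 + 1237250/1789029·36/1225 + 31465/108426·1 = 1/3 ✓
b·Ac: 1237250/1789029·11/28 + 31465/108426·(-38/105) = 1/6 ✓
b·c³: 72552/198781·1/64 + 1237250/1789029·216/42875 + 31465/108426·1 = 908911/3035928 ≠ 1/4 ⇒ order 3.
b·(c∘Ac): 1237250/1789029·33/490 + 31465/108426·(-38/105) = -9506/162639 ≠ 1/8
b·Ac²: 1237250/1789029·11/112 + 31465/108426·(-1297/14700) = 321187/7589820 ≠ 1/12
b·A²c: 31465/108426·(-11/168) = -49445/2602224 ≠ 1/24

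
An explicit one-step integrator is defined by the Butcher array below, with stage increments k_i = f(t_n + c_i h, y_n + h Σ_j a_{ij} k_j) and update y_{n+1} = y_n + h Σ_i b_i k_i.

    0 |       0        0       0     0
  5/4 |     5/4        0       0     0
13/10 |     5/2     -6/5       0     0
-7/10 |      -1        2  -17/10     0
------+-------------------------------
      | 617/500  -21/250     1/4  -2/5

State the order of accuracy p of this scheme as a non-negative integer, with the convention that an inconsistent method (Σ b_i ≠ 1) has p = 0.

b = (617/500, -21/250, 1/4, -2/5)
c = (0, 5/4, 13/10, -7/10)
Ac = (0, 0, -3/2, 29/100)
Σ b_i: 617/500·1 + (-21/250)·1 + 1/4·1 + (-2/5)·1 = 1 ✓
b·c: (-21/250)·5/4 + 1/4·13/10 + (-2/5)·(-7/10) = 1/2 ✓
b·c²: (-21/250)·25/16 + 1/4·169/100 + (-2/5)·49/100 = 381/4000 ≠ 1/3 ⇒ order 2.
b·Ac: 1/4·(-3/2) + (-2/5)·29/100 = -491/1000 ≠ 1/6

2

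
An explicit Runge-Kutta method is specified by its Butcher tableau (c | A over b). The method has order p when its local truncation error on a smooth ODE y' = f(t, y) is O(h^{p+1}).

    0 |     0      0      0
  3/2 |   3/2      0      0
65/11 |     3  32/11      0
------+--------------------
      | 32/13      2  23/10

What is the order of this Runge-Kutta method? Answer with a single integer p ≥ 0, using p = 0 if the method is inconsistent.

0

b = (32/13, 2, 23/10)
c = (0, 3/2, 65/11)
Ac = (0, 0, 48/11)
Σ b_i: 32/13·1 + 2·1 + 23/10·1 = 879/130 ≠ 1 ⇒ order 0.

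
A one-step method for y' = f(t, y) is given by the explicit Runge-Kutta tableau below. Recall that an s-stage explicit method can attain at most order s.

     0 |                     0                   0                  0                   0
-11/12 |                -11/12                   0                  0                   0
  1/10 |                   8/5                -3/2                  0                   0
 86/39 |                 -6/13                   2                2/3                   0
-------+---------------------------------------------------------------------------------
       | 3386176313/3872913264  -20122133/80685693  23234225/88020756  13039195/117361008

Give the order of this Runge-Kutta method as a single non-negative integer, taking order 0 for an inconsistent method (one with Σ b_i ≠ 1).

3

b = (3386176313/3872913264, -20122133/80685693, 23234225/88020756, 13039195/117361008)
c = (0, -11/12, 1/10, 86/39)
Ac = (0, 0, 11/8, -53/30)
Σ b_i: 3386176313/3872913264·1 + (-20122133/80685693)·1 + 23234225/88020756·1 + 13039195/117361008·1 = 1 ✓
b·c: (-20122133/80685693)·(-11/12) + 23234225/88020756·1/10 + 13039195/117361008·86/39 = 1/2 ✓
b·c²: (-20122133/80685693)·121/144 + 23234225/88020756·1/100 + 13039195/117361008·7396/1521 = 1/3 ✓
b·Ac: 23234225/88020756·11/8 + 13039195/117361008·(-53/30) = 1/6 ✓
b·c³: (-20122133/80685693)·(-1331/1728) + 23234225/88020756·1/1000 + 13039195/117361008·636056/59319 = 87690466307/63374944320 ≠ 1/4 ⇒ order 3.
b·(c∘Ac): 23234225/88020756·11/80 + 13039195/117361008·(-2279/585) = -1675351063/4224996288 ≠ 1/8
b·Ac²: 23234225/88020756·(-121/96) + 13039195/117361008·3037/1800 = -3068349541/21124981440 ≠ 1/12
b·A²c: 13039195/117361008·11/12 = 143431145/1408332096 ≠ 1/24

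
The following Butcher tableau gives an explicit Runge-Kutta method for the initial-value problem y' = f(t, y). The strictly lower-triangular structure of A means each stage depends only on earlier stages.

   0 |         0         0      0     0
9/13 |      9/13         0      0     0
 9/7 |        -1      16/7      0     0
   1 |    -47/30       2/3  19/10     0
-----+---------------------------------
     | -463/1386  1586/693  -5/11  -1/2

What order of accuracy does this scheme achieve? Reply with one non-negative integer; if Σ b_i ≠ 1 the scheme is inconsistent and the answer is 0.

b = (-463/1386, 1586/693, -5/11, -1/2)
c = (0, 9/13, 9/7, 1)
Ac = (0, 0, 144/91, 2643/910)
Σ b_i: (-463/1386)·1 + 1586/693·1 + (-5/11)·1 + (-1/2)·1 = 1 ✓
b·c: 1586/693·9/13 + (-5/11)·9/7 + (-1/2)·1 = 1/2 ✓
b·c²: 1586/693·81/169 + (-5/11)·81/49 + (-1/2)·1 = -2165/14014 ≠ 1/3 ⇒ order 2.
b·Ac: (-5/11)·144/91 + (-1/2)·2643/910 = -43473/20020 ≠ 1/6

2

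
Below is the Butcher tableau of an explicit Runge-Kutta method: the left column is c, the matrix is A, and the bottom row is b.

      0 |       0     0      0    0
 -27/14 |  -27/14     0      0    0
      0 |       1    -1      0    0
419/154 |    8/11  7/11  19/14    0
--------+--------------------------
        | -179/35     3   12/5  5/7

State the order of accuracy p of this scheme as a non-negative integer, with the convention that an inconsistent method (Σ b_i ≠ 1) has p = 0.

b = (-179/35, 3, 12/5, 5/7)
c = (0, -27/14, 0, 419/154)
Ac = (0, 0, 27/14, -27/22)
Σ b_i: (-179/35)·1 + 3·1 + 12/5·1 + 5/7·1 = 1 ✓
b·c: 3·(-27/14) + 5/7·419/154 = -2071/539 ≠ 1/2 ⇒ order 1.

1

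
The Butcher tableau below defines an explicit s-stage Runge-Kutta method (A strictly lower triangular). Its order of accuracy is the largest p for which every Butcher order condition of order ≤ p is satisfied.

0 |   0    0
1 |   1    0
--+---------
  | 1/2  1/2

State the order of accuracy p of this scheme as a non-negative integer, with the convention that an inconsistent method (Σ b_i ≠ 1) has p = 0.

2

b = (1/2, 1/2)
c = (0, 1)
Σ b_i: 1/2·1 + 1/2·1 = 1 ✓
b·c: 1/2·1 = 1/2 ✓; 2 stages ⇒ order 2.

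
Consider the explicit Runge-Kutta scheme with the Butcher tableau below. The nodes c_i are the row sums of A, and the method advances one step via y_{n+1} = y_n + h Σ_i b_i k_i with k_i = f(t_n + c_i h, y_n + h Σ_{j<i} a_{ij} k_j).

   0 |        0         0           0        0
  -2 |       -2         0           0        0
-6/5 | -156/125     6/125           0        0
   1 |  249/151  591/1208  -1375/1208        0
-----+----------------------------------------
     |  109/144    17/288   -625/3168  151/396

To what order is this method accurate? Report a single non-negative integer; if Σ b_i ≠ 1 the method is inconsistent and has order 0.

4

b = (109/144, 17/288, -625/3168, 151/396)
c = (0, -2, -6/5, 1)
Ac = (0, 0, -12/125, 117/302)
Σ b_i: 109/144·1 + 17/288·1 + (-625/3168)·1 + 151/396·1 = 1 ✓
b·c: 17/288·(-2) + (-625/3168)·(-6/5) + 151/396·1 = 1/2 ✓
b·c²: 17/288·4 + (-625/3168)·36/25 + 151/396·1 = 1/3 ✓
b·Ac: (-625/3168)·(-12/125) + 151/396·117/302 = 1/6 ✓
b·c³: 17/288·(-8) + (-625/3168)·(-216/125) + 151/396·1 = 1/4 ✓
b·(c∘Ac): (-625/3168)·72/625 + 151/396·117/302 = 1/8 ✓
b·Ac²: (-625/3168)·24/125 + 151/396·48/151 = 1/12 ✓
b·A²c: 151/396·33/302 = 1/24 ✓; 4 stages ⇒ order 4.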